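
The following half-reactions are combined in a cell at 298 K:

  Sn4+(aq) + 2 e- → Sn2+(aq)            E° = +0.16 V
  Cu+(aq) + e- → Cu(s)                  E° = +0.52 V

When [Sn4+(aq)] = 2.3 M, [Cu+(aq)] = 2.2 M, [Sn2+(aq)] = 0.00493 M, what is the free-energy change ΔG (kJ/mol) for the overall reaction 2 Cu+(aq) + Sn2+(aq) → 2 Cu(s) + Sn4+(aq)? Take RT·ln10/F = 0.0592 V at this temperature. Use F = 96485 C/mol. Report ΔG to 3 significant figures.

−58.1 kJ/mol

With Cu⁺/Cu reduced at the cathode, E°cell = +0.52 − (+0.16) = +0.36 V and n = 2.
The reaction quotient is [Sn4+(aq)] / ([Cu+(aq)]^2·[Sn2+(aq)]) = 96.4; by Nernst, E = +0.36 − (0.0592/2)(1.984) = +0.3013 V.
Then ΔG = −nFE = −2 × 96485 × +0.3013 J/mol = −58.1 kJ/mol.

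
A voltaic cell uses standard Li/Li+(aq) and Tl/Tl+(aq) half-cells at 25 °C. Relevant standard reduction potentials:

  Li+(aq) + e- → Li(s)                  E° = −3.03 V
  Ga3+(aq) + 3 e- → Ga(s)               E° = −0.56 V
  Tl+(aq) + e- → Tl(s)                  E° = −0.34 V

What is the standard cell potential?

The Tl⁺/Tl couple has the higher E°, so Tl ion is reduced (cathode) and Li is oxidized (anode).
E°cell = E°(cathode) − E°(anode) = −0.34 − (−3.03) = +2.69 V.

+2.69 V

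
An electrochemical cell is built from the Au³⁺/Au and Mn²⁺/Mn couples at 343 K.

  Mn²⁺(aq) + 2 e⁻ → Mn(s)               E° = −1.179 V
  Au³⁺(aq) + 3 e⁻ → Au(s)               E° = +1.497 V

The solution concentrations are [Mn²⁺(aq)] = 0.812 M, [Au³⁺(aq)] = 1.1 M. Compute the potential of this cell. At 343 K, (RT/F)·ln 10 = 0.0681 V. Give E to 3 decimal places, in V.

+2.680 V

Since E°(Au³⁺/Au) > E°(Mn²⁺/Mn), Au³⁺/Au serves as the cathode.
E°cell = +1.497 − (−1.179) = +2.676 V, with n = 6 electrons transferred.
For the overall reaction 2 Au³⁺(aq) + 3 Mn(s) → 2 Au(s) + 3 Mn²⁺(aq), Q = [Mn²⁺(aq)]^3 / [Au³⁺(aq)]^2 = 0.442, giving log Q = −0.354.
By the Nernst equation, E = +2.676 − (0.0681/6)·(−0.354) = +2.680 V.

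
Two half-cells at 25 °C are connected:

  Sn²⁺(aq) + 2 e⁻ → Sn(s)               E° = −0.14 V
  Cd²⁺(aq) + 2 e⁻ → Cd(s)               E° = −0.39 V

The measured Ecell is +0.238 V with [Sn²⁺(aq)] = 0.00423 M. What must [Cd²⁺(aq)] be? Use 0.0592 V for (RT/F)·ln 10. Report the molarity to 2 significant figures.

0.011 M

The Sn²⁺/Sn couple has the larger reduction potential, so it is the cathode: E°cell = −0.14 − (−0.39) = +0.25 V and n = 2.
From the Nernst equation, log Q = n(E° − E)/0.0592 = 2·(+0.25 − (+0.238))/0.0592 = 0.405.
The balanced reaction is Sn²⁺(aq) + Cd(s) → Sn(s) + Cd²⁺(aq), so Q = [Cd²⁺(aq)] / [Sn²⁺(aq)].
Substituting the known concentrations and solving, log [Cd²⁺(aq)] = −1.969 and [Cd²⁺(aq)] = 0.011 M.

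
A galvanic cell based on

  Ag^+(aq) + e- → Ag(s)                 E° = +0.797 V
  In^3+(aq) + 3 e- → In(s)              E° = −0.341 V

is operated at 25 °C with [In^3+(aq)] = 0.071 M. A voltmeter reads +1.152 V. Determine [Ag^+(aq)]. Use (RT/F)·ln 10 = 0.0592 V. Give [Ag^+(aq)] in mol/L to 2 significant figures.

0.71 M

With Ag⁺/Ag at the cathode and In³⁺/In at the anode, E°cell = +0.797 − (−0.341) = +1.138 V (n = 3).
From the Nernst equation, log Q = n(E° − E)/0.0592 = 3·(+1.138 − (+1.152))/0.0592 = −0.709.
For 3 Ag^+(aq) + In(s) → 3 Ag(s) + In^3+(aq), the reaction quotient is Q = [In^3+(aq)] / [Ag^+(aq)]^3.
Isolating [Ag^+(aq)] in Q = 10^{−0.709} yields log [Ag^+(aq)] = −0.147, i.e. 0.71 M.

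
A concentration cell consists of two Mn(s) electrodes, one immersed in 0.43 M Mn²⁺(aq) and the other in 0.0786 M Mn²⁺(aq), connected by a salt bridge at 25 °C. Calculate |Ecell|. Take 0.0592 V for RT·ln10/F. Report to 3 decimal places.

For a concentration cell E°cell = 0, since both electrodes use the same couple.
The compartment with the higher Mn²⁺(aq) concentration (0.43 M) acts as the cathode; ions are reduced there and produced at the dilute (0.0786 M) anode.
With n = 2, Ecell = −(0.0592/2)·log([dilute]/[conc]) = −(0.0592/2)·log(0.0786/0.43) = +0.022 V.

0.022 V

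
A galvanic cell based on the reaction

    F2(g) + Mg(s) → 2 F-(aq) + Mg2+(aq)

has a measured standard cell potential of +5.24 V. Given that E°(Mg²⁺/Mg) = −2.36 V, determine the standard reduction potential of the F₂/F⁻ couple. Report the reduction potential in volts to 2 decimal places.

+2.88 V

In the reaction as written the F₂/F⁻ couple is reduced (cathode) and Mg²⁺/Mg is oxidized (anode), so E°cell = E°(F₂/F⁻) − E°(Mg²⁺/Mg).
E°(F₂/F⁻) = E°cell + E°(anode) = +5.24 + (−2.36) = +2.88 V.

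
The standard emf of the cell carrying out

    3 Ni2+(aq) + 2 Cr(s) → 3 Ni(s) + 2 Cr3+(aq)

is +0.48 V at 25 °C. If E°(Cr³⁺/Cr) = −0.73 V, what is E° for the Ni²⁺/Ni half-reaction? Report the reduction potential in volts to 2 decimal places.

−0.25 V

In the reaction as written the Ni²⁺/Ni couple is reduced (cathode) and Cr³⁺/Cr is oxidized (anode), so E°cell = E°(Ni²⁺/Ni) − E°(Cr³⁺/Cr).
E°(Ni²⁺/Ni) = E°cell + E°(anode) = +0.48 + (−0.73) = −0.25 V.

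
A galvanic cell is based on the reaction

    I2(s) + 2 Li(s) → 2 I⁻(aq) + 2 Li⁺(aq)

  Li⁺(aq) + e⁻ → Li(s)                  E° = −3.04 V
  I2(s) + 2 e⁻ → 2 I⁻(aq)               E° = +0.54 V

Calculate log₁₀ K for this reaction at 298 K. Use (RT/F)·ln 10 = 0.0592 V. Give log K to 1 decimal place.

log K = 120.9

The I₂/I⁻ couple is reduced (cathode); E°cell = +0.54 − (−3.04) = +3.58 V with n = 2.
At equilibrium E = 0, so log K = nE°cell / 0.0592 = (2)(+3.58) / 0.0592 = 120.9.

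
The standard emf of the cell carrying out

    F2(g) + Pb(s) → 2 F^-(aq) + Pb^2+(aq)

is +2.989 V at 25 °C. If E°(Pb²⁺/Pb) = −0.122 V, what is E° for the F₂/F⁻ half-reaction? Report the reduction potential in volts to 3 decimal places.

+2.867 V

In the reaction as written the F₂/F⁻ couple is reduced (cathode) and Pb²⁺/Pb is oxidized (anode), so E°cell = E°(F₂/F⁻) − E°(Pb²⁺/Pb).
E°(F₂/F⁻) = E°cell + E°(anode) = +2.989 + (−0.122) = +2.867 V.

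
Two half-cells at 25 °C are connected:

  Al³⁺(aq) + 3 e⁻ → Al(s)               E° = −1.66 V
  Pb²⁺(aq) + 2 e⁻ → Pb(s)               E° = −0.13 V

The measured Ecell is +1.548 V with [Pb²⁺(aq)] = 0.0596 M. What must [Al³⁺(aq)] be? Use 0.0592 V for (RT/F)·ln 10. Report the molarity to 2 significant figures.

The Pb²⁺/Pb couple has the larger reduction potential, so it is the cathode: E°cell = −0.13 − (−1.66) = +1.53 V and n = 6.
From the Nernst equation, log Q = n(E° − E)/0.0592 = 6·(+1.53 − (+1.548))/0.0592 = −1.824.
The balanced reaction is 3 Pb²⁺(aq) + 2 Al(s) → 3 Pb(s) + 2 Al³⁺(aq), so Q = [Al³⁺(aq)]^2 / [Pb²⁺(aq)]^3.
Solving for the unknown gives log [Al³⁺(aq)] = −2.749, so [Al³⁺(aq)] ≈ 0.0018 M.

0.0018 M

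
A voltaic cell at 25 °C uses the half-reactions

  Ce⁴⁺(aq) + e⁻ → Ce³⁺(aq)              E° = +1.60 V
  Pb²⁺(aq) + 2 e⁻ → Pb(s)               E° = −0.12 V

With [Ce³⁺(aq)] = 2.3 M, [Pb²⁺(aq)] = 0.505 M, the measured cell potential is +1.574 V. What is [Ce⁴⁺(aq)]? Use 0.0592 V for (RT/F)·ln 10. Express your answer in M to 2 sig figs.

With Ce⁴⁺/Ce³⁺ at the cathode and Pb²⁺/Pb at the anode, E°cell = +1.60 − (−0.12) = +1.72 V (n = 2).
From the Nernst equation, log Q = n(E° − E)/0.0592 = 2·(+1.72 − (+1.574))/0.0592 = 4.932.
For 2 Ce⁴⁺(aq) + Pb(s) → 2 Ce³⁺(aq) + Pb²⁺(aq), the reaction quotient is Q = ([Ce³⁺(aq)]^2·[Pb²⁺(aq)]) / [Ce⁴⁺(aq)]^2.
Solving for the unknown gives log [Ce⁴⁺(aq)] = −2.253, so [Ce⁴⁺(aq)] ≈ 0.0056 M.

0.0056 M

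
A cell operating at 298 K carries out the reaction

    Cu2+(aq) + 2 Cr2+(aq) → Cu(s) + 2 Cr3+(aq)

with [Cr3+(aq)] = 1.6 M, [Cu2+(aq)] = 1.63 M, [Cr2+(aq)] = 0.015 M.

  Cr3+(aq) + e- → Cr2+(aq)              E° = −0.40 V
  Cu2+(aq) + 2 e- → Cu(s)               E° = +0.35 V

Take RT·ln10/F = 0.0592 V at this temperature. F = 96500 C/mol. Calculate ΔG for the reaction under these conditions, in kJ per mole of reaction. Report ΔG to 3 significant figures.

E°cell = +0.35 − (−0.40) = +0.75 V; the balanced reaction transfers n = 2 electrons.
Q = [Cr3+(aq)]^2 / ([Cu2+(aq)]·[Cr2+(aq)]^2) = 6.98×10^3, so log Q = 3.844 and E = +0.75 − (0.0592/2)(3.844) = +0.6362 V.
ΔG = −nFE = −(2)(96500)(+0.6362) J/mol = −123 kJ/mol.

−123 kJ/mol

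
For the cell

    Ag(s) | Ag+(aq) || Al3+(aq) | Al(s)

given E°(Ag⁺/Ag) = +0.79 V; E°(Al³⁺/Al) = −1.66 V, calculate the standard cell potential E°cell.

−2.45 V

By convention the left-hand electrode in cell notation is the anode (oxidation) and the right-hand electrode is the cathode (reduction).
E°cell = E°(right) − E°(left) = −1.66 − (+0.79) = −2.45 V.
The negative sign shows that, as written, the cell would require an external voltage to drive the reaction.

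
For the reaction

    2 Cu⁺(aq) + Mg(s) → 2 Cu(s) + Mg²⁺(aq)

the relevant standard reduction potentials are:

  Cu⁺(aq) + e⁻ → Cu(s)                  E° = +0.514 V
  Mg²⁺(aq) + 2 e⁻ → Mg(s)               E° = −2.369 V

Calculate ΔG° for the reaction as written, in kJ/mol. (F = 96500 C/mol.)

In the reaction as written Cu⁺(aq) is reduced, so the Cu⁺/Cu couple is the cathode and Mg²⁺/Mg is the anode.
E°cell = +0.514 − (−2.369) = +2.883 V; balancing electrons gives n = 2.
ΔG° = −nFE°cell = −(2)(96500)(+2.883) J/mol = −556 kJ/mol.

−556 kJ/mol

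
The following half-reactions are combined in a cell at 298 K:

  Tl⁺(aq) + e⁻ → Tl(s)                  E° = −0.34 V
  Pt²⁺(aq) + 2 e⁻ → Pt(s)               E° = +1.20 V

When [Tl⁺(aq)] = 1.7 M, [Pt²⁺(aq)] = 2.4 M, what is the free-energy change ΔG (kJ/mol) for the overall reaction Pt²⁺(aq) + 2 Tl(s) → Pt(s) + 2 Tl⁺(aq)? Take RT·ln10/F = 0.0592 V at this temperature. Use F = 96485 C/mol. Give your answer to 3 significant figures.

−297 kJ/mol

The standard cell potential is +1.20 − (−0.34) = +1.54 V, with n = 2 electrons in the balanced equation.
Here Q = [Tl⁺(aq)]^2 / [Pt²⁺(aq)] = 1.2 (log Q = 0.081), giving E = +1.54 − (0.0592/2)·(0.081) = +1.5376 V.
ΔG = −nFE = −(2)(96485)(+1.5376) J/mol = −297 kJ/mol.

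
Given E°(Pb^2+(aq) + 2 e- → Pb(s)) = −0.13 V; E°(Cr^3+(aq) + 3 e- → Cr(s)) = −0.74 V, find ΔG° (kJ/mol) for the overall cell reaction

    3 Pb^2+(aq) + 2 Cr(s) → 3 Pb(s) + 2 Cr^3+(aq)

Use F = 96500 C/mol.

−353 kJ/mol

In the reaction as written Pb^2+(aq) is reduced, so the Pb²⁺/Pb couple is the cathode and Cr³⁺/Cr is the anode.
E°cell = −0.13 − (−0.74) = +0.61 V; balancing electrons gives n = 6.
ΔG° = −nFE°cell = −(6)(96500)(+0.61) J/mol = −353 kJ/mol.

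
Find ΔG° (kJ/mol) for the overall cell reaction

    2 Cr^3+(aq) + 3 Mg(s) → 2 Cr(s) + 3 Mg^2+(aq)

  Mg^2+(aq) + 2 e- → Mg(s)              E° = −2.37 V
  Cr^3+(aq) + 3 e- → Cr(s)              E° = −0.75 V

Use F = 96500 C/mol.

In the reaction as written Cr^3+(aq) is reduced, so the Cr³⁺/Cr couple is the cathode and Mg²⁺/Mg is the anode.
E°cell = −0.75 − (−2.37) = +1.62 V; balancing electrons gives n = 6.
ΔG° = −nFE°cell = −(6)(96500)(+1.62) J/mol = −938 kJ/mol.

−938 kJ/mol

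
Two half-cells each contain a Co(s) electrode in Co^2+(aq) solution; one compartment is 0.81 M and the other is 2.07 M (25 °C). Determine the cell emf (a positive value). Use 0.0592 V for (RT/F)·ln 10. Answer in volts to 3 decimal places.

0.012 V

For a concentration cell E°cell = 0, since both electrodes use the same couple.
The compartment with the higher Co^2+(aq) concentration (2.07 M) acts as the cathode; ions are reduced there and produced at the dilute (0.81 M) anode.
With n = 2, Ecell = −(0.0592/2)·log([dilute]/[conc]) = −(0.0592/2)·log(0.81/2.07) = +0.012 V.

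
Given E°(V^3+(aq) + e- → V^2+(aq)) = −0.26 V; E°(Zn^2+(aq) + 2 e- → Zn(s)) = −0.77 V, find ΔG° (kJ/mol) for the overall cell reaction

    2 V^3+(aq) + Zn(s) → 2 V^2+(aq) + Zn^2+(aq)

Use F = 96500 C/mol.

In the reaction as written V^3+(aq) is reduced, so the V³⁺/V²⁺ couple is the cathode and Zn²⁺/Zn is the anode.
E°cell = −0.26 − (−0.77) = +0.51 V; balancing electrons gives n = 2.
ΔG° = −nFE°cell = −(2)(96500)(+0.51) J/mol = −98.4 kJ/mol.

−98.4 kJ/mol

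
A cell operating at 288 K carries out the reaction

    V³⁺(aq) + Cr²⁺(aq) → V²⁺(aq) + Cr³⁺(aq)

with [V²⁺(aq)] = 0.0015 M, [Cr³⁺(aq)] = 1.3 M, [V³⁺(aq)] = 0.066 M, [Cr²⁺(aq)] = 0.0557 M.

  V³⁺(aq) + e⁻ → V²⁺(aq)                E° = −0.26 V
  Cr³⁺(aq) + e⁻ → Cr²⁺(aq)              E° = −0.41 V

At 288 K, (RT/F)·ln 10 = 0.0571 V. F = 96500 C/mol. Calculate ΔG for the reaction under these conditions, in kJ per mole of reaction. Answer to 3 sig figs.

E°cell = −0.26 − (−0.41) = +0.15 V; the balanced reaction transfers n = 1 electron.
The reaction quotient is ([V²⁺(aq)]·[Cr³⁺(aq)]) / ([V³⁺(aq)]·[Cr²⁺(aq)]) = 0.53; by Nernst, E = +0.15 − (0.0571/1)(−0.275) = +0.1657 V.
Finally ΔG = −nFE = −(1)(96500 C/mol)(+0.1657 V) = −16.0 kJ/mol.

−16.0 kJ/mol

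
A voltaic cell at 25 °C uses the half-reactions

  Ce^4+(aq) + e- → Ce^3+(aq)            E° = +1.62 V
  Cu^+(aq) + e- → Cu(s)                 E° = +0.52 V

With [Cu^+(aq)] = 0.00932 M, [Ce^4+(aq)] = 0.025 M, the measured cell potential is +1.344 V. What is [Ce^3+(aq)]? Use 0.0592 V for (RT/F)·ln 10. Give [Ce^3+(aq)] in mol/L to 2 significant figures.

0.00020 M

The Ce⁴⁺/Ce³⁺ couple has the larger reduction potential, so it is the cathode: E°cell = +1.62 − (+0.52) = +1.10 V and n = 1.
Rearranging E = E° − (0.0592/n)·log Q gives log Q = 1(+1.10 − (+1.344))/0.0592 = −4.122.
The balanced reaction is Ce^4+(aq) + Cu(s) → Ce^3+(aq) + Cu^+(aq), so Q = ([Ce^3+(aq)]·[Cu^+(aq)]) / [Ce^4+(aq)].
Isolating [Ce^3+(aq)] in Q = 10^{−4.122} yields log [Ce^3+(aq)] = −3.693, i.e. 0.00020 M.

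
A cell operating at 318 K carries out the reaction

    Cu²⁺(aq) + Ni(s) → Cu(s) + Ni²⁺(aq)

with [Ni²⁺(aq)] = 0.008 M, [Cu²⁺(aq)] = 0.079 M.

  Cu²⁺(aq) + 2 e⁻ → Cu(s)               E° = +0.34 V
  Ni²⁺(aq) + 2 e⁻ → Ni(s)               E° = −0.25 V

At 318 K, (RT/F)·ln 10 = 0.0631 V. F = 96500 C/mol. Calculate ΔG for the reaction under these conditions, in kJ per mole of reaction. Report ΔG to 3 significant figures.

−120 kJ/mol

The standard cell potential is +0.34 − (−0.25) = +0.59 V, with n = 2 electrons in the balanced equation.
Here Q = [Ni²⁺(aq)] / [Cu²⁺(aq)] = 0.101 (log Q = −0.995), giving E = +0.59 − (0.0631/2)·(−0.995) = +0.6214 V.
Finally ΔG = −nFE = −(2)(96500 C/mol)(+0.6214 V) = −120 kJ/mol.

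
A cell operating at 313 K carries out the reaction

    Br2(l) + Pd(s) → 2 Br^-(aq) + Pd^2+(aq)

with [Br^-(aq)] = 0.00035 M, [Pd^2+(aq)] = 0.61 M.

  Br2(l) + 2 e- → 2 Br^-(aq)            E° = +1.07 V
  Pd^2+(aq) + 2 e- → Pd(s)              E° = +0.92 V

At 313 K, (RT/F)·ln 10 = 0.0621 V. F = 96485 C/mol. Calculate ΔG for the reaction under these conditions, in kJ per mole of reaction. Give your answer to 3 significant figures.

−71.6 kJ/mol

E°cell = +1.07 − (+0.92) = +0.15 V; the balanced reaction transfers n = 2 electrons.
Q = [Br^-(aq)]^2·[Pd^2+(aq)] = 7.47×10^−8, so log Q = −7.127 and E = +0.15 − (0.0621/2)(−7.127) = +0.3713 V.
Then ΔG = −nFE = −2 × 96485 × +0.3713 J/mol = −71.6 kJ/mol.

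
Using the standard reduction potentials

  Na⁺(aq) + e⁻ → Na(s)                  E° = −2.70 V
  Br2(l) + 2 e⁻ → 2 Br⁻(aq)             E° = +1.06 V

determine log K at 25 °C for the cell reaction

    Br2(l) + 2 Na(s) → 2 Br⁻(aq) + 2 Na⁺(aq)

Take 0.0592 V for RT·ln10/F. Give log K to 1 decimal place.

The Br₂/Br⁻ couple is reduced (cathode); E°cell = +1.06 − (−2.70) = +3.76 V with n = 2.
At equilibrium E = 0, so log K = nE°cell / 0.0592 = (2)(+3.76) / 0.0592 = 127.0.

log K = 127.0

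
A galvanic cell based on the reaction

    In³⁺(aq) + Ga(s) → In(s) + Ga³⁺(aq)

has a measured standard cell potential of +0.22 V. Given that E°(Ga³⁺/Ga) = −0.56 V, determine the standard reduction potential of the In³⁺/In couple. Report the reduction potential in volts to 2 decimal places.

−0.34 V

In the reaction as written the In³⁺/In couple is reduced (cathode) and Ga³⁺/Ga is oxidized (anode), so E°cell = E°(In³⁺/In) − E°(Ga³⁺/Ga).
E°(In³⁺/In) = E°cell + E°(anode) = +0.22 + (−0.56) = −0.34 V.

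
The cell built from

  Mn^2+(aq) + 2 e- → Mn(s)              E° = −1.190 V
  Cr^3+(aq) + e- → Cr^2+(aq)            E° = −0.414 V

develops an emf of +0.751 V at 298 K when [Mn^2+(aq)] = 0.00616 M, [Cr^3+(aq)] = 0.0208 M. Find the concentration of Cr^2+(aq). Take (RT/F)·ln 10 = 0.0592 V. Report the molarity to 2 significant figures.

The Cr³⁺/Cr²⁺ couple has the larger reduction potential, so it is the cathode: E°cell = −0.414 − (−1.190) = +0.776 V and n = 2.
From the Nernst equation, log Q = n(E° − E)/0.0592 = 2·(+0.776 − (+0.751))/0.0592 = 0.845.
Balancing electrons gives 2 Cr^3+(aq) + Mn(s) → 2 Cr^2+(aq) + Mn^2+(aq); thus Q = ([Cr^2+(aq)]^2·[Mn^2+(aq)]) / [Cr^3+(aq)]^2.
Isolating [Cr^2+(aq)] in Q = 10^{0.845} yields log [Cr^2+(aq)] = −0.154, i.e. 0.70 M.

0.70 M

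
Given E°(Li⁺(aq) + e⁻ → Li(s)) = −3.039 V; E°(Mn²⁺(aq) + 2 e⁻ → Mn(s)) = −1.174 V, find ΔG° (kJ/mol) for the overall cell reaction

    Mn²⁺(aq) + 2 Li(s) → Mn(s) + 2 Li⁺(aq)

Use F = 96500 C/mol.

In the reaction as written Mn²⁺(aq) is reduced, so the Mn²⁺/Mn couple is the cathode and Li⁺/Li is the anode.
E°cell = −1.174 − (−3.039) = +1.865 V; balancing electrons gives n = 2.
ΔG° = −nFE°cell = −(2)(96500)(+1.865) J/mol = −360 kJ/mol.

−360 kJ/mol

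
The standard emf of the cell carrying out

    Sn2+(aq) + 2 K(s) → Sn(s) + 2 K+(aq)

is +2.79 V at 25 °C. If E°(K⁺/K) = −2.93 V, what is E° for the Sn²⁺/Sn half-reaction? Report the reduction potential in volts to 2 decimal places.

In the reaction as written the Sn²⁺/Sn couple is reduced (cathode) and K⁺/K is oxidized (anode), so E°cell = E°(Sn²⁺/Sn) − E°(K⁺/K).
E°(Sn²⁺/Sn) = E°cell + E°(anode) = +2.79 + (−2.93) = −0.14 V.

−0.14 V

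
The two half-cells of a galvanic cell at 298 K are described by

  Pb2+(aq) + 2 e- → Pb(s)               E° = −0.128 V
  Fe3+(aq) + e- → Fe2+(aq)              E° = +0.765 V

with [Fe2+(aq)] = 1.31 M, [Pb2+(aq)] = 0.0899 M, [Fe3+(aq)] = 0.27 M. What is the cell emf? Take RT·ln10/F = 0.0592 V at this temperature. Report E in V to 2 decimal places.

+0.88 V

Fe³⁺/Fe²⁺ is reduced (cathode, E° = +0.765 V) and Pb²⁺/Pb is oxidized (anode).
E°cell = +0.765 − (−0.128) = +0.893 V, with n = 2 electrons transferred.
The balanced reaction is 2 Fe3+(aq) + Pb(s) → 2 Fe2+(aq) + Pb2+(aq), so Q = ([Fe2+(aq)]^2·[Pb2+(aq)]) / [Fe3+(aq)]^2 = 2.12 and log Q = 0.326.
E = E° − (0.0592/n)·log Q = +0.893 − (0.0592/2)(0.326) = +0.88 V.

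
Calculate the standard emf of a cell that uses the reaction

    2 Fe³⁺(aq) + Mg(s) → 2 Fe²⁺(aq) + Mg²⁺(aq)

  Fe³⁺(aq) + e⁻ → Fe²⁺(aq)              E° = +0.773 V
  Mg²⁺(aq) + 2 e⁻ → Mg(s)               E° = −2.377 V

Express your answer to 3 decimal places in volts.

In the reaction as written, Fe³⁺(aq) is reduced (cathode) and Mg²⁺(aq) is produced by oxidation at the anode.
E°cell = E°(cathode) − E°(anode) = +0.773 − (−2.377) = +3.150 V.

+3.150 V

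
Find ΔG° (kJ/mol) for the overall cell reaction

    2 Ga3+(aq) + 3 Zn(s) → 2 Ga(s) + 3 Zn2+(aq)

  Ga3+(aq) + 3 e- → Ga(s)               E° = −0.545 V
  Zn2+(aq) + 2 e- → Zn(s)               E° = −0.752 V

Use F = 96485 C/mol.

−120 kJ/mol

In the reaction as written Ga3+(aq) is reduced, so the Ga³⁺/Ga couple is the cathode and Zn²⁺/Zn is the anode.
E°cell = −0.545 − (−0.752) = +0.207 V; balancing electrons gives n = 6.
ΔG° = −nFE°cell = −(6)(96485)(+0.207) J/mol = −120 kJ/mol.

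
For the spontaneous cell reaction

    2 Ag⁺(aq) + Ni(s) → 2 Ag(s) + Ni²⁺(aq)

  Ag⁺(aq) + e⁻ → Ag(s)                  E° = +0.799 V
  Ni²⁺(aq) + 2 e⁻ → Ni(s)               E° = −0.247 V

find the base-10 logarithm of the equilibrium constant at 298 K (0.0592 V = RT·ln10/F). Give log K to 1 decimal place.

The Ag⁺/Ag couple is reduced (cathode); E°cell = +0.799 − (−0.247) = +1.046 V with n = 2.
At equilibrium E = 0, so log K = nE°cell / 0.0592 = (2)(+1.046) / 0.0592 = 35.3.

log K = 35.3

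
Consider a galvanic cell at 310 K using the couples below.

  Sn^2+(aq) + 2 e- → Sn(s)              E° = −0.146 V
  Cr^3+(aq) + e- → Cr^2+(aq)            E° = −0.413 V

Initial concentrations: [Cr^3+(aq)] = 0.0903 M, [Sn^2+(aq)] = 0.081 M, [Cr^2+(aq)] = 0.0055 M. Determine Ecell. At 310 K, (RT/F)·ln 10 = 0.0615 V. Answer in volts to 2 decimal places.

+0.16 V

Since E°(Sn²⁺/Sn) > E°(Cr³⁺/Cr²⁺), Sn²⁺/Sn serves as the cathode.
E°cell = E°cat − E°an = −0.146 − (−0.413) = +0.267 V; n = 2.
The balanced reaction is Sn^2+(aq) + 2 Cr^2+(aq) → Sn(s) + 2 Cr^3+(aq), so Q = [Cr^3+(aq)]^2 / ([Sn^2+(aq)]·[Cr^2+(aq)]^2) = 3.33×10^3 and log Q = 3.522.
E = E° − (0.0615/n)·log Q = +0.267 − (0.0615/2)(3.522) = +0.16 V.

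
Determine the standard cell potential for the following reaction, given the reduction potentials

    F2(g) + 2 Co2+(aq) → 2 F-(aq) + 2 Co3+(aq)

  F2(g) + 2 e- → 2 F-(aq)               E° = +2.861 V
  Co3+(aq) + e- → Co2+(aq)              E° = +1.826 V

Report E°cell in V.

+1.035 V

F2(g) gains electrons, so the F₂/F⁻ couple is the cathode; the Co³⁺/Co²⁺ couple is the anode.
E°cell = E°(cathode) − E°(anode) = +2.861 − (+1.826) = +1.035 V.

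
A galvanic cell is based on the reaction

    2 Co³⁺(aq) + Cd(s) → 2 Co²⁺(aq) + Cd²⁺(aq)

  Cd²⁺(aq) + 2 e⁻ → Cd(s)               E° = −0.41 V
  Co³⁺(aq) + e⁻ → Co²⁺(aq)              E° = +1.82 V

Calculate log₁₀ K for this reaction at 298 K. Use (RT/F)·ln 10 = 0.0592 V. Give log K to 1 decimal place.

log K = 75.3

The Co³⁺/Co²⁺ couple is reduced (cathode); E°cell = +1.82 − (−0.41) = +2.23 V with n = 2.
At equilibrium E = 0, so log K = nE°cell / 0.0592 = (2)(+2.23) / 0.0592 = 75.3.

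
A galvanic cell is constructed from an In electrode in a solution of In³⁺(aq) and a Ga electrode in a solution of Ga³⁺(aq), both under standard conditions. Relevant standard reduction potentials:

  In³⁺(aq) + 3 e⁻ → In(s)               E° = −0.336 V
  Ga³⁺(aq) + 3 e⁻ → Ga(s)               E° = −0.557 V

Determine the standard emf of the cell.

The In³⁺/In couple has the higher E°, so In ion is reduced (cathode) and Ga is oxidized (anode).
E°cell = E°(cathode) − E°(anode) = −0.336 − (−0.557) = +0.221 V.

+0.221 V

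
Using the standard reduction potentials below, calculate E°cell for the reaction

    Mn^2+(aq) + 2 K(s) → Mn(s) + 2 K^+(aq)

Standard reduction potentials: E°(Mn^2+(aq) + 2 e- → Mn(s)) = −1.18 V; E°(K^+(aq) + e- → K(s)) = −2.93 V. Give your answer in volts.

+1.75 V

Mn^2+(aq) gains electrons, so the Mn²⁺/Mn couple is the cathode; the K⁺/K couple is the anode.
E°cell = E°(cathode) − E°(anode) = −1.18 − (−2.93) = +1.75 V.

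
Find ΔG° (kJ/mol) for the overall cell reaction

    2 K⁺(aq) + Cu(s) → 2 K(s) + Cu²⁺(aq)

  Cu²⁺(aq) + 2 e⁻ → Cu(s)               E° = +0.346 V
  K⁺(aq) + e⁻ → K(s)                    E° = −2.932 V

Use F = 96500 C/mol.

In the reaction as written K⁺(aq) is reduced, so the K⁺/K couple is the cathode and Cu²⁺/Cu is the anode.
E°cell = −2.932 − (+0.346) = −3.278 V; balancing electrons gives n = 2.
ΔG° = −nFE°cell = −(2)(96500)(−3.278) J/mol = +633 kJ/mol.

+633 kJ/mol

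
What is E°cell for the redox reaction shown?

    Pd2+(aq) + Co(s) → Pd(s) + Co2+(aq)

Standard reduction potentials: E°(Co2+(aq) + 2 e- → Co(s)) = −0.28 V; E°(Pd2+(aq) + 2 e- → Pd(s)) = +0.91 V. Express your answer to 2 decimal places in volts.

Pd2+(aq) gains electrons, so the Pd²⁺/Pd couple is the cathode; the Co²⁺/Co couple is the anode.
E°cell = E°(cathode) − E°(anode) = +0.91 − (−0.28) = +1.19 V.
The positive value indicates the reaction is spontaneous as written.

+1.19 V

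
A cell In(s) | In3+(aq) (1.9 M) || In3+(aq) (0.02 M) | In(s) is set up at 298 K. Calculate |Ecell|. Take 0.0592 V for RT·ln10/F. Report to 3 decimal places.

For a concentration cell E°cell = 0, since both electrodes use the same couple.
The compartment with the higher In3+(aq) concentration (1.9 M) acts as the cathode; ions are reduced there and produced at the dilute (0.02 M) anode.
With n = 3, Ecell = −(0.0592/3)·log([dilute]/[conc]) = −(0.0592/3)·log(0.02/1.9) = +0.039 V.

0.039 V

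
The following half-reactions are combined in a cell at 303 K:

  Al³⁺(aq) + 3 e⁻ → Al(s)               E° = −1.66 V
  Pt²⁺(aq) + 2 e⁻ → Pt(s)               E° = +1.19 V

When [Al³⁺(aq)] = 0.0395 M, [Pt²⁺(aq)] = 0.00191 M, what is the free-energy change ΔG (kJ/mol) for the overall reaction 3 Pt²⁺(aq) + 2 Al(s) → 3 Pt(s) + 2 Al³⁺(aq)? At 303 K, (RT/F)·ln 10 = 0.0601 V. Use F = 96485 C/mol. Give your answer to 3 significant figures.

With Pt²⁺/Pt reduced at the cathode, E°cell = +1.19 − (−1.66) = +2.85 V and n = 6.
The reaction quotient is [Al³⁺(aq)]^2 / [Pt²⁺(aq)]^3 = 2.24×10^5; by Nernst, E = +2.85 − (0.0601/6)(5.350) = +2.7964 V.
Finally ΔG = −nFE = −(6)(96485 C/mol)(+2.7964 V) = −1620 kJ/mol.

−1620 kJ/mol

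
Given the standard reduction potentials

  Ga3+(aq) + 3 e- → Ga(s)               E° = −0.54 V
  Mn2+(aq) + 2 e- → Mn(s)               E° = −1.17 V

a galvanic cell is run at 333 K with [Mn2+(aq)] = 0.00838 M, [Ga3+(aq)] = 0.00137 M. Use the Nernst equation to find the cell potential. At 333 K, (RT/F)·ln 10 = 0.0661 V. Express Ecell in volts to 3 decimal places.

Ga³⁺/Ga is reduced (cathode, E° = −0.54 V) and Mn²⁺/Mn is oxidized (anode).
E°cell = E°cat − E°an = −0.54 − (−1.17) = +0.63 V; n = 6.
Balancing gives 2 Ga3+(aq) + 3 Mn(s) → 2 Ga(s) + 3 Mn2+(aq); hence Q = [Mn2+(aq)]^3 / [Ga3+(aq)]^2 = 0.314 (log Q = −0.504).
By the Nernst equation, E = +0.63 − (0.0661/6)·(−0.504) = +0.636 V.

+0.636 V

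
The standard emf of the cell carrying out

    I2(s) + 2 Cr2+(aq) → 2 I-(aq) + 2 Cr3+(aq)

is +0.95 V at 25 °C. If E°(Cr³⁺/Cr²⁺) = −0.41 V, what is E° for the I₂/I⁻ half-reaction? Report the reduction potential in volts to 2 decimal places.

+0.54 V

In the reaction as written the I₂/I⁻ couple is reduced (cathode) and Cr³⁺/Cr²⁺ is oxidized (anode), so E°cell = E°(I₂/I⁻) − E°(Cr³⁺/Cr²⁺).
E°(I₂/I⁻) = E°cell + E°(anode) = +0.95 + (−0.41) = +0.54 V.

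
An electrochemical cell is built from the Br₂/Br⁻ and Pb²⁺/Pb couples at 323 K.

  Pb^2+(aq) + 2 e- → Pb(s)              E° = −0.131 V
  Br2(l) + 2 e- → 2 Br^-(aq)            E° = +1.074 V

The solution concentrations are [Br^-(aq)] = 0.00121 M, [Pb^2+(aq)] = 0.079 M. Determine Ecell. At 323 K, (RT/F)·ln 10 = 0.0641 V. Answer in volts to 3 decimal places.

+1.427 V

Br₂/Br⁻ is reduced (cathode, E° = +1.074 V) and Pb²⁺/Pb is oxidized (anode).
The standard potential is +1.074 − (−0.131) = +1.205 V and the balanced reaction transfers n = 2 electrons.
Balancing gives Br2(l) + Pb(s) → 2 Br^-(aq) + Pb^2+(aq); hence Q = [Br^-(aq)]^2·[Pb^2+(aq)] = 1.16×10^−7 (log Q = −6.937).
Applying E = E° − (RT ln10/nF)·log Q gives +1.205 − (0.0641/2)(−6.937) = +1.427 V.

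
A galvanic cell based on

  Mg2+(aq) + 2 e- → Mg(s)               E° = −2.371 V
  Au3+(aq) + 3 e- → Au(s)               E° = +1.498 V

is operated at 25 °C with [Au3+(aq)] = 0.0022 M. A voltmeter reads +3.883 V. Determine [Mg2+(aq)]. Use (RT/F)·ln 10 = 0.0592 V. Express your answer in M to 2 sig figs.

0.0057 M

With Au³⁺/Au at the cathode and Mg²⁺/Mg at the anode, E°cell = +1.498 − (−2.371) = +3.869 V (n = 6).
From the Nernst equation, log Q = n(E° − E)/0.0592 = 6·(+3.869 − (+3.883))/0.0592 = −1.419.
For 2 Au3+(aq) + 3 Mg(s) → 2 Au(s) + 3 Mg2+(aq), the reaction quotient is Q = [Mg2+(aq)]^3 / [Au3+(aq)]^2.
Substituting the known concentrations and solving, log [Mg2+(aq)] = −2.245 and [Mg2+(aq)] = 0.0057 M.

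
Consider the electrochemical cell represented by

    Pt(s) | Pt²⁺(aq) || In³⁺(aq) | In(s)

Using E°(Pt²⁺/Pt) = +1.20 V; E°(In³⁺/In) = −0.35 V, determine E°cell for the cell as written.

−1.55 V

By convention the left-hand electrode in cell notation is the anode (oxidation) and the right-hand electrode is the cathode (reduction).
E°cell = E°(right) − E°(left) = −0.35 − (+1.20) = −1.55 V.
The negative sign shows that, as written, the cell would require an external voltage to drive the reaction.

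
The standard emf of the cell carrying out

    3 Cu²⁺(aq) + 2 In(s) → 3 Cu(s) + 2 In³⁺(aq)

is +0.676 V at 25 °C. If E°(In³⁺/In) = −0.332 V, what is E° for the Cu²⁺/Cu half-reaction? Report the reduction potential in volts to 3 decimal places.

In the reaction as written the Cu²⁺/Cu couple is reduced (cathode) and In³⁺/In is oxidized (anode), so E°cell = E°(Cu²⁺/Cu) − E°(In³⁺/In).
E°(Cu²⁺/Cu) = E°cell + E°(anode) = +0.676 + (−0.332) = +0.344 V.

+0.344 V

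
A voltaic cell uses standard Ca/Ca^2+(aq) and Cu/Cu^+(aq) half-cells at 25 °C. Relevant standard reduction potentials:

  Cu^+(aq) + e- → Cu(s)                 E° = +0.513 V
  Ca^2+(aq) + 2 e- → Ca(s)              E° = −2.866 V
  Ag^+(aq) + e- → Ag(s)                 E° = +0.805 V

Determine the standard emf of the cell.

+3.379 V

The Cu⁺/Cu couple has the higher E°, so Cu ion is reduced (cathode) and Ca is oxidized (anode).
E°cell = E°(cathode) − E°(anode) = +0.513 − (−2.866) = +3.379 V.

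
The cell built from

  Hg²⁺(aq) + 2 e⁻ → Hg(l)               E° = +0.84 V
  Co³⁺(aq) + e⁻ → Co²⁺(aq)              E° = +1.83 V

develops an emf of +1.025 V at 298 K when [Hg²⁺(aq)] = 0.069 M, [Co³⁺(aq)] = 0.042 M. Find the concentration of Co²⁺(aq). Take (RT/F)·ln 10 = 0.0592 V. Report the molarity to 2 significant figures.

0.041 M

With Co³⁺/Co²⁺ at the cathode and Hg²⁺/Hg at the anode, E°cell = +1.83 − (+0.84) = +0.99 V (n = 2).
From the Nernst equation, log Q = n(E° − E)/0.0592 = 2·(+0.99 − (+1.025))/0.0592 = −1.182.
Balancing electrons gives 2 Co³⁺(aq) + Hg(l) → 2 Co²⁺(aq) + Hg²⁺(aq); thus Q = ([Co²⁺(aq)]^2·[Hg²⁺(aq)]) / [Co³⁺(aq)]^2.
Isolating [Co²⁺(aq)] in Q = 10^{−1.182} yields log [Co²⁺(aq)] = −1.387, i.e. 0.041 M.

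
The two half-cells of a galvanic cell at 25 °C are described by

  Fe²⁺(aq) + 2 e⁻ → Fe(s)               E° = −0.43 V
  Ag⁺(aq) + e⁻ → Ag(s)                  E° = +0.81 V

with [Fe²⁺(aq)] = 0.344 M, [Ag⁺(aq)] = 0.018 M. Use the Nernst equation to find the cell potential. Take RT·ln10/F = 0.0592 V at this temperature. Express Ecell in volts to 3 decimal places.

+1.150 V

The Ag⁺/Ag couple has the more positive E°, so it is the cathode; Fe²⁺/Fe is the anode.
The standard potential is +0.81 − (−0.43) = +1.24 V and the balanced reaction transfers n = 2 electrons.
Balancing gives 2 Ag⁺(aq) + Fe(s) → 2 Ag(s) + Fe²⁺(aq); hence Q = [Fe²⁺(aq)] / [Ag⁺(aq)]^2 = 1.06×10^3 (log Q = 3.026).
Applying E = E° − (RT ln10/nF)·log Q gives +1.24 − (0.0592/2)(3.026) = +1.150 V.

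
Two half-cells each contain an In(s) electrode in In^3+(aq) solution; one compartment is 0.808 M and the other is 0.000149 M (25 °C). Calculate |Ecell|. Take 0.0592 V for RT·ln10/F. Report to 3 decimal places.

For a concentration cell E°cell = 0, since both electrodes use the same couple.
The compartment with the higher In^3+(aq) concentration (0.808 M) acts as the cathode; ions are reduced there and produced at the dilute (0.000149 M) anode.
With n = 3, Ecell = −(0.0592/3)·log([dilute]/[conc]) = −(0.0592/3)·log(0.000149/0.808) = +0.074 V.

0.074 V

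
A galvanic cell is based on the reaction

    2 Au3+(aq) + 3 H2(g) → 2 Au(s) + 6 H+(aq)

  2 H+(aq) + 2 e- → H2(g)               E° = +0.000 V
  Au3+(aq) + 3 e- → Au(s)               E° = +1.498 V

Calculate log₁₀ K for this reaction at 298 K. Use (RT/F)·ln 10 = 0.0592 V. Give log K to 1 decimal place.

log K = 151.8

The Au³⁺/Au couple is reduced (cathode); E°cell = +1.498 − (+0.000) = +1.498 V with n = 6.
At equilibrium E = 0, so log K = nE°cell / 0.0592 = (6)(+1.498) / 0.0592 = 151.8.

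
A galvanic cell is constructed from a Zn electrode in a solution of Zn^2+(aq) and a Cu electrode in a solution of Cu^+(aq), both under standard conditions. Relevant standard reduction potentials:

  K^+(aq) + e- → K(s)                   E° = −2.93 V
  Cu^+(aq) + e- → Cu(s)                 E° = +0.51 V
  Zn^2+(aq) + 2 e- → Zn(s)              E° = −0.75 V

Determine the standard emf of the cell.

+1.26 V

The Cu⁺/Cu couple has the higher E°, so Cu ion is reduced (cathode) and Zn is oxidized (anode).
E°cell = E°(cathode) − E°(anode) = +0.51 − (−0.75) = +1.26 V.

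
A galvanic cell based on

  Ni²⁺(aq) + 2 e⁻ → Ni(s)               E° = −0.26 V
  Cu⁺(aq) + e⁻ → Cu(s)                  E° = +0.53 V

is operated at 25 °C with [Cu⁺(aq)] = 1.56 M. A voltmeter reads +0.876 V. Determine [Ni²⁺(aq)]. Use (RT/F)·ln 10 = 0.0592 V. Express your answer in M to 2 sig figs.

0.0030 M

Cu⁺/Cu is the cathode (higher E°); E°cell = +0.53 − (−0.26) = +0.79 V with n = 2.
Rearranging E = E° − (0.0592/n)·log Q gives log Q = 2(+0.79 − (+0.876))/0.0592 = −2.905.
For 2 Cu⁺(aq) + Ni(s) → 2 Cu(s) + Ni²⁺(aq), the reaction quotient is Q = [Ni²⁺(aq)] / [Cu⁺(aq)]^2.
Substituting the known concentrations and solving, log [Ni²⁺(aq)] = −2.519 and [Ni²⁺(aq)] = 0.0030 M.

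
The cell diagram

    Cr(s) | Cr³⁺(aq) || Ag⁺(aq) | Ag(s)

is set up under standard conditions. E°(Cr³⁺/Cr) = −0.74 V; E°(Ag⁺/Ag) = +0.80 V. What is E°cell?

By convention the left-hand electrode in cell notation is the anode (oxidation) and the right-hand electrode is the cathode (reduction).
E°cell = E°(right) − E°(left) = +0.80 − (−0.74) = +1.54 V.

+1.54 V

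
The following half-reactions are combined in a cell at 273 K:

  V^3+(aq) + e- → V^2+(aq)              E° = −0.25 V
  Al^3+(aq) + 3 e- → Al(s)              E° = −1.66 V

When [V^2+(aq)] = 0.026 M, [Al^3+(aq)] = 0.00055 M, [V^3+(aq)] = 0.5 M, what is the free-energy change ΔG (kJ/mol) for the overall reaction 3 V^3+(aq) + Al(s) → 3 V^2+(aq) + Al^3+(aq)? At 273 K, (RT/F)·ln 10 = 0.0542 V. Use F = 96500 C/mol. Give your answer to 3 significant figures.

E°cell = −0.25 − (−1.66) = +1.41 V; the balanced reaction transfers n = 3 electrons.
The reaction quotient is ([V^2+(aq)]^3·[Al^3+(aq)]) / [V^3+(aq)]^3 = 7.73×10^−8; by Nernst, E = +1.41 − (0.0542/3)(−7.112) = +1.5385 V.
ΔG = −nFE = −(3)(96500)(+1.5385) J/mol = −445 kJ/mol.

−445 kJ/mol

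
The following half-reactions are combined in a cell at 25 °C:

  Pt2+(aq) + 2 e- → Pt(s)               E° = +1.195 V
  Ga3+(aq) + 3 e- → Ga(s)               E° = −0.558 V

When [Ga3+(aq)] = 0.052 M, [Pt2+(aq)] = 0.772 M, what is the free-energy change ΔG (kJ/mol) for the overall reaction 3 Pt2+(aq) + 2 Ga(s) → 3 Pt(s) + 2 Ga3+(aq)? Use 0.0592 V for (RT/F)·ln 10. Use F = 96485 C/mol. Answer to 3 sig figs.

E°cell = +1.195 − (−0.558) = +1.753 V; the balanced reaction transfers n = 6 electrons.
The reaction quotient is [Ga3+(aq)]^2 / [Pt2+(aq)]^3 = 0.00588; by Nernst, E = +1.753 − (0.0592/6)(−2.231) = +1.7750 V.
Then ΔG = −nFE = −6 × 96485 × +1.7750 J/mol = −1030 kJ/mol.

−1030 kJ/mol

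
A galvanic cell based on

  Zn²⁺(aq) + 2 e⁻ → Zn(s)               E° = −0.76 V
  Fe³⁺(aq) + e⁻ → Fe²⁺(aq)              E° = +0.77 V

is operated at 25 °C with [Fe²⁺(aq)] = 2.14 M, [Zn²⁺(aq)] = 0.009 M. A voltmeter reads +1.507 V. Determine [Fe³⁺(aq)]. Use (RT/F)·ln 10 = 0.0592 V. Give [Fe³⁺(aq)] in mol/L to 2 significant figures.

0.083 M

Fe³⁺/Fe²⁺ is the cathode (higher E°); E°cell = +0.77 − (−0.76) = +1.53 V with n = 2.
Rearranging E = E° − (0.0592/n)·log Q gives log Q = 2(+1.53 − (+1.507))/0.0592 = 0.777.
Balancing electrons gives 2 Fe³⁺(aq) + Zn(s) → 2 Fe²⁺(aq) + Zn²⁺(aq); thus Q = ([Fe²⁺(aq)]^2·[Zn²⁺(aq)]) / [Fe³⁺(aq)]^2.
Solving for the unknown gives log [Fe³⁺(aq)] = −1.081, so [Fe³⁺(aq)] ≈ 0.083 M.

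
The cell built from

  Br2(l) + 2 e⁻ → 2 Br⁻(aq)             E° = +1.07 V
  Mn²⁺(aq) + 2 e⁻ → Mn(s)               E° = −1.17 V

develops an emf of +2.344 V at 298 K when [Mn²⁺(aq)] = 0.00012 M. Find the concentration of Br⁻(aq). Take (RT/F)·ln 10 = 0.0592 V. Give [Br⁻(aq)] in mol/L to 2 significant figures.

Br₂/Br⁻ is the cathode (higher E°); E°cell = +1.07 − (−1.17) = +2.24 V with n = 2.
From the Nernst equation, log Q = n(E° − E)/0.0592 = 2·(+2.24 − (+2.344))/0.0592 = −3.514.
Balancing electrons gives Br2(l) + Mn(s) → 2 Br⁻(aq) + Mn²⁺(aq); thus Q = [Br⁻(aq)]^2·[Mn²⁺(aq)].
Solving for the unknown gives log [Br⁻(aq)] = 0.203, so [Br⁻(aq)] ≈ 1.6 M.

1.6 M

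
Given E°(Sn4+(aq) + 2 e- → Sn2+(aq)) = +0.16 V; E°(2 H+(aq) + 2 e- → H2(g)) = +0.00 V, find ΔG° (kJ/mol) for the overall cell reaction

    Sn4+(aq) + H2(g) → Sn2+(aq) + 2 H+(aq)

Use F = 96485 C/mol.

In the reaction as written Sn4+(aq) is reduced, so the Sn⁴⁺/Sn²⁺ couple is the cathode and 2H⁺/H₂ is the anode.
E°cell = +0.16 − (+0.00) = +0.16 V; balancing electrons gives n = 2.
ΔG° = −nFE°cell = −(2)(96485)(+0.16) J/mol = −30.9 kJ/mol.

−30.9 kJ/mol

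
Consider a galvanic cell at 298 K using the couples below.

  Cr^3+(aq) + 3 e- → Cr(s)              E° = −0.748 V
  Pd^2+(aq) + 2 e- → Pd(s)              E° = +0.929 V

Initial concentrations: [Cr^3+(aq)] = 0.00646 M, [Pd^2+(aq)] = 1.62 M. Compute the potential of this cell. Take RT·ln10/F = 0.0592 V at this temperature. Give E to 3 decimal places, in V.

+1.726 V

The Pd²⁺/Pd couple has the more positive E°, so it is the cathode; Cr³⁺/Cr is the anode.
The standard potential is +0.929 − (−0.748) = +1.677 V and the balanced reaction transfers n = 6 electrons.
The balanced reaction is 3 Pd^2+(aq) + 2 Cr(s) → 3 Pd(s) + 2 Cr^3+(aq), so Q = [Cr^3+(aq)]^2 / [Pd^2+(aq)]^3 = 9.82×10^−6 and log Q = −5.008.
Applying E = E° − (RT ln10/nF)·log Q gives +1.677 − (0.0592/6)(−5.008) = +1.726 V.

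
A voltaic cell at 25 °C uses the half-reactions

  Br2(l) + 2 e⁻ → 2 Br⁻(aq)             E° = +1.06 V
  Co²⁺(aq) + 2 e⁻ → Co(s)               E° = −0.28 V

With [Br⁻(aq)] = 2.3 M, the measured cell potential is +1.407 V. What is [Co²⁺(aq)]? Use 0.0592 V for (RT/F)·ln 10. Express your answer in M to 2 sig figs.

The Br₂/Br⁻ couple has the larger reduction potential, so it is the cathode: E°cell = +1.06 − (−0.28) = +1.34 V and n = 2.
Since E = E° − (0.0592/n)·log Q, log Q = n(E° − E)/0.0592 = −2.264.
Balancing electrons gives Br2(l) + Co(s) → 2 Br⁻(aq) + Co²⁺(aq); thus Q = [Br⁻(aq)]^2·[Co²⁺(aq)].
Substituting the known concentrations and solving, log [Co²⁺(aq)] = −2.987 and [Co²⁺(aq)] = 0.0010 M.

0.0010 M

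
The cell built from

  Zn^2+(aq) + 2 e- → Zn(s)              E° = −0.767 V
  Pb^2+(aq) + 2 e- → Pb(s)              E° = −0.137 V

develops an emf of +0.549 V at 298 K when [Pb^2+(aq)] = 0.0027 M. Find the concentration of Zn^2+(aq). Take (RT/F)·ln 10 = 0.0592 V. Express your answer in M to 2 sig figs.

Pb²⁺/Pb is the cathode (higher E°); E°cell = −0.137 − (−0.767) = +0.630 V with n = 2.
From the Nernst equation, log Q = n(E° − E)/0.0592 = 2·(+0.630 − (+0.549))/0.0592 = 2.736.
Balancing electrons gives Pb^2+(aq) + Zn(s) → Pb(s) + Zn^2+(aq); thus Q = [Zn^2+(aq)] / [Pb^2+(aq)].
Isolating [Zn^2+(aq)] in Q = 10^{2.736} yields log [Zn^2+(aq)] = 0.167, i.e. 1.5 M.

1.5 M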